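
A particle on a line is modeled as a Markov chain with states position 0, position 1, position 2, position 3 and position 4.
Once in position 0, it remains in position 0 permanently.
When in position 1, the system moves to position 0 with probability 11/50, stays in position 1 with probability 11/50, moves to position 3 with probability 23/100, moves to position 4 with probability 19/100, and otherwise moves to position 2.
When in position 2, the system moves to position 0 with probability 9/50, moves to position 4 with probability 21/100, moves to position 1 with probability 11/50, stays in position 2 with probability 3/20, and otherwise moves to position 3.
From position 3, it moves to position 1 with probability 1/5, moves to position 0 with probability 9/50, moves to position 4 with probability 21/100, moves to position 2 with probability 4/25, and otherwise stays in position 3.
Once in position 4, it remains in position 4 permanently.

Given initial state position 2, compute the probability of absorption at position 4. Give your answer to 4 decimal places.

Let h(s) be the probability of absorption at position 4 starting from transient state s. Then h(position 4) = 1 and h(position 0) = 0. By first-step analysis:
h(position 1) = 0.22·0 + 0.22·h(position 1) + 0.14·h(position 2) + 0.23·h(position 3) + 0.19·1
h(position 2) = 0.18·0 + 0.22·h(position 1) + 0.15·h(position 2) + 0.24·h(position 3) + 0.21·1
h(position 3) = 0.18·0 + 0.2·h(position 1) + 0.16·h(position 2) + 0.25·h(position 3) + 0.21·1
Solving: h(position 1) = 0.4912, h(position 2) = 0.5217, h(position 3) = 0.5223.
Starting from position 2, the probability is 0.5217.

0.5217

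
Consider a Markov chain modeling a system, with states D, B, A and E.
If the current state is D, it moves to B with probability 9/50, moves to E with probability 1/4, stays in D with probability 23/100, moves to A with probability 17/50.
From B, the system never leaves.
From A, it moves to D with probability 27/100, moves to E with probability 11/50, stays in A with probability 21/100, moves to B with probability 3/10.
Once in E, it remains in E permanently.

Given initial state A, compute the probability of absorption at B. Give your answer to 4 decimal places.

Let h(s) be the probability of absorption at B starting from transient state s. Then h(B) = 1 and h(E) = 0. By first-step analysis:
h(D) = 0.23·h(D) + 0.18·1 + 0.34·h(A) + 0.25·0
h(A) = 0.27·h(D) + 0.3·1 + 0.21·h(A) + 0.22·0
Solving: h(D) = 0.4728, h(A) = 0.5413.
Starting from A, the probability is 0.5413.

0.5413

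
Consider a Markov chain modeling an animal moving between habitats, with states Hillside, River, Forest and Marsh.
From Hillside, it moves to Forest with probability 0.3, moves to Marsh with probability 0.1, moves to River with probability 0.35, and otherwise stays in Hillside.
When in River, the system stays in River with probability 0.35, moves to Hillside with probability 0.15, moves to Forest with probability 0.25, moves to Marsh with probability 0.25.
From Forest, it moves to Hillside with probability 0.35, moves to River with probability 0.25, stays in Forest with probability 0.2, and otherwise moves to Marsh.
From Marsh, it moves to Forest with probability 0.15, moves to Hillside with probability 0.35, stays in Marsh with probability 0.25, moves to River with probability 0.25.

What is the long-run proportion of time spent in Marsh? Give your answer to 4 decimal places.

0.1991

Let the stationary distribution be π with π = πP and π_1 + π_2 + π_3 + π_4 = 1.
π_1 = 0.25·π_1 + 0.15·π_2 + 0.35·π_3 + 0.35·π_4
π_2 = 0.35·π_1 + 0.35·π_2 + 0.25·π_3 + 0.25·π_4
π_3 = 0.3·π_1 + 0.25·π_2 + 0.2·π_3 + 0.15·π_4
Solving with the normalization constraint gives π = (0.2624, 0.3069, 0.2316, 0.1991).
So the stationary probability of Marsh is 0.1991.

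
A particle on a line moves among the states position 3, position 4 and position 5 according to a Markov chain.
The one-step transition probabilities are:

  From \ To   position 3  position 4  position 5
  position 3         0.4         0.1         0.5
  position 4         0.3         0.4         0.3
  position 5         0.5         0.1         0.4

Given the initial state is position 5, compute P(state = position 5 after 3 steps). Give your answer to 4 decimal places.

Propagate the distribution vector 3 steps from position 5.
After 0 steps: (0.0000, 0.0000, 1.0000)
After 1 step: (0.5000, 0.1000, 0.4000)
After 2 steps: (0.4300, 0.1300, 0.4400)
After 3 steps: (0.4310, 0.1390, 0.4300)
P(in position 5 after 3 steps) = 0.4300

0.4300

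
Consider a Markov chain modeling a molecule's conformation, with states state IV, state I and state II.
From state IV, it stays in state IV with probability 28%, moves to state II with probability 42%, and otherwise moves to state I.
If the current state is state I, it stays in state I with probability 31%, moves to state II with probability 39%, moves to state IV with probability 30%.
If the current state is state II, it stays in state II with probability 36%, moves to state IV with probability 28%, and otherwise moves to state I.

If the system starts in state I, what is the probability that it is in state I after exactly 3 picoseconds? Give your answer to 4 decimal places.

0.3265

Propagate the distribution vector 3 picoseconds from state I.
After 0 picoseconds: (0.0000, 1.0000, 0.0000)
After 1 picosecond: (0.3000, 0.3100, 0.3900)
After 2 picoseconds: (0.2862, 0.3265, 0.3873)
After 3 picoseconds: (0.2865, 0.3265, 0.3870)
P(in state I after 3 picoseconds) = 0.3265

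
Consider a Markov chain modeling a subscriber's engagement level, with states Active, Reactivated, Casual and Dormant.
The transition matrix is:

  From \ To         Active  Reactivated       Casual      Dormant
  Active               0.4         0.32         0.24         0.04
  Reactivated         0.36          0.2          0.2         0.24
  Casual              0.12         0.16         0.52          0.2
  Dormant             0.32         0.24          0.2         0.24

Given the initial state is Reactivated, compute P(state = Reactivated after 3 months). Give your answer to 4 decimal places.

0.2333

Propagate the distribution vector 3 months from Reactivated.
After 0 months: (0.0000, 1.0000, 0.0000, 0.0000)
After 1 month: (0.3600, 0.2000, 0.2000, 0.2400)
After 2 months: (0.3168, 0.2448, 0.2784, 0.1600)
After 3 months: (0.2995, 0.2333, 0.3018, 0.1655)
P(in Reactivated after 3 months) = 0.2333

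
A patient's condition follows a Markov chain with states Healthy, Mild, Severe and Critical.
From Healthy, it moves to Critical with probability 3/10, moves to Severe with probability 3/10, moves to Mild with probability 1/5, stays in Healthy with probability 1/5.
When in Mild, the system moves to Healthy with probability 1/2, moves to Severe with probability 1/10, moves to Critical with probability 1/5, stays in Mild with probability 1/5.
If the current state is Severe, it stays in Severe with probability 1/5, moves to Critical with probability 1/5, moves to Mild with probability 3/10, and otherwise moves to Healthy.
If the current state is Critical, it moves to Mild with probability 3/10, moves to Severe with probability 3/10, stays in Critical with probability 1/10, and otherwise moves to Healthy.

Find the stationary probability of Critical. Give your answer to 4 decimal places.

Let the stationary distribution be π with π = πP and π_1 + π_2 + π_3 + π_4 = 1.
π_1 = 0.2·π_1 + 0.5·π_2 + 0.3·π_3 + 0.3·π_4
π_2 = 0.2·π_1 + 0.2·π_2 + 0.3·π_3 + 0.3·π_4
π_3 = 0.3·π_1 + 0.1·π_2 + 0.2·π_3 + 0.3·π_4
Solving with the normalization constraint gives π = (0.3171, 0.2439, 0.2284, 0.2106).
So the stationary probability of Critical is 0.2106.

0.2106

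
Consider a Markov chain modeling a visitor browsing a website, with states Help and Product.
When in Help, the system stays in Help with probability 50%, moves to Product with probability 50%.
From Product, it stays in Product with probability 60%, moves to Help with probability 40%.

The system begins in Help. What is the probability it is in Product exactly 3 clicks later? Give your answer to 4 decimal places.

0.5550

Propagate the distribution vector 3 clicks from Help.
After 0 clicks: (1.0000, 0.0000)
After 1 click: (0.5000, 0.5000)
After 2 clicks: (0.4500, 0.5500)
After 3 clicks: (0.4450, 0.5550)
P(in Product after 3 clicks) = 0.5550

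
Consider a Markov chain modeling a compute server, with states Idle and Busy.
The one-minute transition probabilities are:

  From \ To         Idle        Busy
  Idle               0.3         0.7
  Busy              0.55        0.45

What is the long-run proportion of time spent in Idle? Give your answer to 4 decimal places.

Let the stationary distribution be π with π = πP and π_1 + π_2 = 1.
π_1 = 0.3·π_1 + 0.55·π_2
Solving with the normalization constraint gives π = (0.4400, 0.5600).
So the stationary probability of Idle is 0.4400.

0.4400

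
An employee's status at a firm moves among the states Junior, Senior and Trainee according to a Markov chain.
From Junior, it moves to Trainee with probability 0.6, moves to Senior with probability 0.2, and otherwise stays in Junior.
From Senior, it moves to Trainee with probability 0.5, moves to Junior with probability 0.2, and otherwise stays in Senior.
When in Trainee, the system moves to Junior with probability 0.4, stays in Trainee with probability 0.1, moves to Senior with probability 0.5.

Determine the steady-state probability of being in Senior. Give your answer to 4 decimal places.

Let the stationary distribution be π with π = πP and π_1 + π_2 + π_3 = 1.
π_1 = 0.2·π_1 + 0.2·π_2 + 0.4·π_3
π_2 = 0.2·π_1 + 0.3·π_2 + 0.5·π_3
Solving with the normalization constraint gives π = (0.2754, 0.3478, 0.3768).
So the stationary probability of Senior is 0.3478.

0.3478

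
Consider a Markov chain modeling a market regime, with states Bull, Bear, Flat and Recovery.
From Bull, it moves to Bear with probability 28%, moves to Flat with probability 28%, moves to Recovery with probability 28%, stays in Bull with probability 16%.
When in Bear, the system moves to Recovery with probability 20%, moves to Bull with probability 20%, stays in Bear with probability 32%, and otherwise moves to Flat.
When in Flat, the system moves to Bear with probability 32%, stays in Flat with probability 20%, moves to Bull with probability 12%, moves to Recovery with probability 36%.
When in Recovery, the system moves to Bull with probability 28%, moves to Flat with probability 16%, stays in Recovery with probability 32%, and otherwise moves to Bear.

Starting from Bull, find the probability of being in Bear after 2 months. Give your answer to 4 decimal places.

0.2912

Propagate the distribution vector 2 months from Bull.
After 0 months: (1.0000, 0.0000, 0.0000, 0.0000)
After 1 month: (0.1600, 0.2800, 0.2800, 0.2800)
After 2 months: (0.1936, 0.2912, 0.2240, 0.2912)
P(in Bear after 2 months) = 0.2912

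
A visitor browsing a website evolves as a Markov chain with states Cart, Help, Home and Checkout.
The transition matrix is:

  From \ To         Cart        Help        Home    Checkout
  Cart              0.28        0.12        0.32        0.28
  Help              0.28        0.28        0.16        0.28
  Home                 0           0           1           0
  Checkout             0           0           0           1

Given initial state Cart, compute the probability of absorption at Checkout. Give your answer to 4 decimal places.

0.4851

Let h(s) be the probability of absorption at Checkout starting from transient state s. Then h(Checkout) = 1 and h(Home) = 0. By first-step analysis:
h(Cart) = 0.28·h(Cart) + 0.12·h(Help) + 0.32·0 + 0.28·1
h(Help) = 0.28·h(Cart) + 0.28·h(Help) + 0.16·0 + 0.28·1
Solving: h(Cart) = 0.4851, h(Help) = 0.5776.
Starting from Cart, the probability is 0.4851.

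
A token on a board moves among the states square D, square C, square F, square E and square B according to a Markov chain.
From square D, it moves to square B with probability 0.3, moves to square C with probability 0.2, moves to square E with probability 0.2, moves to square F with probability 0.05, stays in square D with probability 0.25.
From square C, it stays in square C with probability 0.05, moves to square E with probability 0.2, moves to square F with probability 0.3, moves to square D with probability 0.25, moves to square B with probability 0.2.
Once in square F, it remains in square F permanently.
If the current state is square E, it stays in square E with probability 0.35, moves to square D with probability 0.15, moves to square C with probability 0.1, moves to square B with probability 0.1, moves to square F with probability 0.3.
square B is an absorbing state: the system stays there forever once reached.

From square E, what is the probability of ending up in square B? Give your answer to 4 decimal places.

0.3656

Let h(s) be the probability of absorption at square B starting from transient state s. Then h(square B) = 1 and h(square F) = 0. By first-step analysis:
h(square D) = 0.25·h(square D) + 0.2·h(square C) + 0.05·0 + 0.2·h(square E) + 0.3·1
h(square C) = 0.25·h(square D) + 0.05·h(square C) + 0.3·0 + 0.2·h(square E) + 0.2·1
h(square E) = 0.15·h(square D) + 0.1·h(square C) + 0.3·0 + 0.35·h(square E) + 0.1·1
Solving: h(square D) = 0.6175, h(square C) = 0.4500, h(square E) = 0.3656.
Starting from square E, the probability is 0.3656.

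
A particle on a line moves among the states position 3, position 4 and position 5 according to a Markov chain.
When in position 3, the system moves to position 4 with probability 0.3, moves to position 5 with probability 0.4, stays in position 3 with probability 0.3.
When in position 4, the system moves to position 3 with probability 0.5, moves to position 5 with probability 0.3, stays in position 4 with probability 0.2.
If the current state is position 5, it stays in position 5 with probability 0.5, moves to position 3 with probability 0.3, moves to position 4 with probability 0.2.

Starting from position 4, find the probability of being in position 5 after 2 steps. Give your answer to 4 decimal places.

Sum over the intermediate state after 1 step:
P = P(position 4→position 3)·P(position 3→position 5) + P(position 4→position 4)·P(position 4→position 5) + P(position 4→position 5)·P(position 5→position 5)
  = 0.5×0.4 + 0.2×0.3 + 0.3×0.5
  = 0.2000 + 0.0600 + 0.1500 = 0.4100

0.4100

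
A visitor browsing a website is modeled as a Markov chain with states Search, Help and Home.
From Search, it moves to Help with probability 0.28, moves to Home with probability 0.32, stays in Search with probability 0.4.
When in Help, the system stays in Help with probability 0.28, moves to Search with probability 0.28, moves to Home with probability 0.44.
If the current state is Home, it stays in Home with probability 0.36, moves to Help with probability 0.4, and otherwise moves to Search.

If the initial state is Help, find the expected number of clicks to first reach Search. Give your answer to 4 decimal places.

Let t(s) be the expected number of clicks to first reach Search from state s, with t(Search) = 0. Conditioning on the first click:
t(Help) = 1 + 0.28·t(Help) + 0.44·t(Home)
t(Home) = 1 + 0.4·t(Help) + 0.36·t(Home)
Solving: t(Help) = 3.7921, t(Home) = 3.9326.
Expected clicks from Help to Search: 3.7921.

3.7921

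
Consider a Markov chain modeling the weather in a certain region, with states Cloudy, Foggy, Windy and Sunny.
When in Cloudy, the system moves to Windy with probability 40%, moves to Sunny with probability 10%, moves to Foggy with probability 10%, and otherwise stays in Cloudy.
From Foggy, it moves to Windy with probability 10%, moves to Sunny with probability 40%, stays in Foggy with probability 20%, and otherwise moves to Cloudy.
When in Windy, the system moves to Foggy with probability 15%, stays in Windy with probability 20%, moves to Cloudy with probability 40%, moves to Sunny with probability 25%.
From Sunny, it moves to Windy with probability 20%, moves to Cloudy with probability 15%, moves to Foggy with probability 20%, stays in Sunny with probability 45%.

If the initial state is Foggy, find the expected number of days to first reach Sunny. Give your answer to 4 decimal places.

3.8806

Let t(s) be the expected number of days to first reach Sunny from state s, with t(Sunny) = 0. Conditioning on the first day:
t(Cloudy) = 1 + 0.4·t(Cloudy) + 0.1·t(Foggy) + 0.4·t(Windy)
t(Foggy) = 1 + 0.3·t(Cloudy) + 0.2·t(Foggy) + 0.1·t(Windy)
t(Windy) = 1 + 0.4·t(Cloudy) + 0.15·t(Foggy) + 0.2·t(Windy)
Solving: t(Cloudy) = 5.4478, t(Foggy) = 3.8806, t(Windy) = 4.7015.
Expected days from Foggy to Sunny: 3.8806.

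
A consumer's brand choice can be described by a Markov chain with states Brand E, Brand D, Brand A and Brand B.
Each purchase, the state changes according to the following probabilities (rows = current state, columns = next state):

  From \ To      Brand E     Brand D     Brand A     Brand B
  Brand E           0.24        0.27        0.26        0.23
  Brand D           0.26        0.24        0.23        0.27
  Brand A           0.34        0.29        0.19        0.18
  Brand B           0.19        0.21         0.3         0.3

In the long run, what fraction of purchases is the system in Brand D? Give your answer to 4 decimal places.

0.2526

Let the stationary distribution be π with π = πP and π_1 + π_2 + π_3 + π_4 = 1.
π_1 = 0.24·π_1 + 0.26·π_2 + 0.34·π_3 + 0.19·π_4
π_2 = 0.27·π_1 + 0.24·π_2 + 0.29·π_3 + 0.21·π_4
π_3 = 0.26·π_1 + 0.23·π_2 + 0.19·π_3 + 0.3·π_4
Solving with the normalization constraint gives π = (0.2573, 0.2526, 0.2451, 0.2450).
So the stationary probability of Brand D is 0.2526.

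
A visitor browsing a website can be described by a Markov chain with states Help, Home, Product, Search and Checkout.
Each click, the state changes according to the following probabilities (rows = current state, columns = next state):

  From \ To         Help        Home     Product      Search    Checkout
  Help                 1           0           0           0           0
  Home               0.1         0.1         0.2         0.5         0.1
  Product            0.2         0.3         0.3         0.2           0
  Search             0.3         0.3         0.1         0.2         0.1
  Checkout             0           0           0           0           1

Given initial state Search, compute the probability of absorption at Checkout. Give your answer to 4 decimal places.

Let h(s) be the probability of absorption at Checkout starting from transient state s. Then h(Checkout) = 1 and h(Help) = 0. By first-step analysis:
h(Home) = 0.1·0 + 0.1·h(Home) + 0.2·h(Product) + 0.5·h(Search) + 0.1·1
h(Product) = 0.2·0 + 0.3·h(Home) + 0.3·h(Product) + 0.2·h(Search)
h(Search) = 0.3·0 + 0.3·h(Home) + 0.1·h(Product) + 0.2·h(Search) + 0.1·1
Solving: h(Home) = 0.3039, h(Product) = 0.2059, h(Search) = 0.2647.
Starting from Search, the probability is 0.2647.

0.2647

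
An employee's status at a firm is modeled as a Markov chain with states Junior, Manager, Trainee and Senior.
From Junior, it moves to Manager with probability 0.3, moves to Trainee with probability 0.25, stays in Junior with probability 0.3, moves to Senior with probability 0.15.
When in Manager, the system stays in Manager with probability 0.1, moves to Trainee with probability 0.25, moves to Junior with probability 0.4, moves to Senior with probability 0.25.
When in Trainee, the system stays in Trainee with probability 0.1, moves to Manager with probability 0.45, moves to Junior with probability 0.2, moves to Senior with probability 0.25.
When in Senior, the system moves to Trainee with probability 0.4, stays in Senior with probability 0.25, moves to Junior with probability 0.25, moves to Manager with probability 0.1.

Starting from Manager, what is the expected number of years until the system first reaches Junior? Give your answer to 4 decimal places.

3.2000

Let t(s) be the expected number of years to first reach Junior from state s, with t(Junior) = 0. Conditioning on the first year:
t(Manager) = 1 + 0.1·t(Manager) + 0.25·t(Trainee) + 0.25·t(Senior)
t(Trainee) = 1 + 0.45·t(Manager) + 0.1·t(Trainee) + 0.25·t(Senior)
t(Senior) = 1 + 0.1·t(Manager) + 0.4·t(Trainee) + 0.25·t(Senior)
Solving: t(Manager) = 3.2000, t(Trainee) = 3.7565, t(Senior) = 3.7635.
Expected years from Manager to Junior: 3.2000.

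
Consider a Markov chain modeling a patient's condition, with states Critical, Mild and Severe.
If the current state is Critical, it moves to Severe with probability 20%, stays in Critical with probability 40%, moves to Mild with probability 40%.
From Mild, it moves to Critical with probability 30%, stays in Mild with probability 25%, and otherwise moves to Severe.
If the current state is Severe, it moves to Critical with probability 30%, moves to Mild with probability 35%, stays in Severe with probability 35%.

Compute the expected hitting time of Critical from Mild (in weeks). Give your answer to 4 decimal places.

3.3333

Let t(s) be the expected number of weeks to first reach Critical from state s, with t(Critical) = 0. Conditioning on the first week:
t(Mild) = 1 + 0.25·t(Mild) + 0.45·t(Severe)
t(Severe) = 1 + 0.35·t(Mild) + 0.35·t(Severe)
Solving: t(Mild) = 3.3333, t(Severe) = 3.3333.
Expected weeks from Mild to Critical: 3.3333.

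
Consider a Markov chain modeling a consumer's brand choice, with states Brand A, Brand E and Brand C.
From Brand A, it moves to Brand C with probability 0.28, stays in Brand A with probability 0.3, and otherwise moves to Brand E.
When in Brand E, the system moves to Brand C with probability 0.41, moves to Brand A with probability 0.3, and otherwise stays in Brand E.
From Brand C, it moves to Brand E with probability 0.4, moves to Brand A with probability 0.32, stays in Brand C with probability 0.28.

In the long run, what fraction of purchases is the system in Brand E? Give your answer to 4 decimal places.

Let the stationary distribution be π with π = πP and π_1 + π_2 + π_3 = 1.
π_1 = 0.3·π_1 + 0.3·π_2 + 0.32·π_3
π_2 = 0.42·π_1 + 0.29·π_2 + 0.4·π_3
Solving with the normalization constraint gives π = (0.3066, 0.3659, 0.3276).
So the stationary probability of Brand E is 0.3659.

0.3659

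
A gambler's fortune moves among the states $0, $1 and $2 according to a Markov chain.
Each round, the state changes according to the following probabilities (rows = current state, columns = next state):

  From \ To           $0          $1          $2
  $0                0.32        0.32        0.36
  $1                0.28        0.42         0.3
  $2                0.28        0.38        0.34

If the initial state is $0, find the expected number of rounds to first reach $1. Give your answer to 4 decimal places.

Let t(s) be the expected number of rounds to first reach $1 from state s, with t($1) = 0. Conditioning on the first round:
t($0) = 1 + 0.32·t($0) + 0.36·t($2)
t($2) = 1 + 0.28·t($0) + 0.34·t($2)
Solving: t($0) = 2.9310, t($2) = 2.7586.
Expected rounds from $0 to $1: 2.9310.

2.9310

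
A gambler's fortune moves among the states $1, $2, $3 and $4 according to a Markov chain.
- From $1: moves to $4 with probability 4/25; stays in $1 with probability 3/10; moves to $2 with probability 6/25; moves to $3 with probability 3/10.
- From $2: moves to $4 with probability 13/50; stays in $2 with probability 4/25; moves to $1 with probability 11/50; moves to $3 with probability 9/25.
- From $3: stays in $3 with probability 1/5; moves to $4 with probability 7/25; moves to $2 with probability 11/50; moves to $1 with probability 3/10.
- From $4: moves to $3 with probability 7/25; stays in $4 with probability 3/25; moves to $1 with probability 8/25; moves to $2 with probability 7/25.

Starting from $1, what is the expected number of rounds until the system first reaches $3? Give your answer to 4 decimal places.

Let t(s) be the expected number of rounds to first reach $3 from state s, with t($3) = 0. Conditioning on the first round:
t($1) = 1 + 0.3·t($1) + 0.24·t($2) + 0.16·t($4)
t($2) = 1 + 0.22·t($1) + 0.16·t($2) + 0.26·t($4)
t($4) = 1 + 0.32·t($1) + 0.28·t($2) + 0.12·t($4)
Solving: t($1) = 3.2237, t($2) = 3.0497, t($4) = 3.2790.
Expected rounds from $1 to $3: 3.2237.

3.2237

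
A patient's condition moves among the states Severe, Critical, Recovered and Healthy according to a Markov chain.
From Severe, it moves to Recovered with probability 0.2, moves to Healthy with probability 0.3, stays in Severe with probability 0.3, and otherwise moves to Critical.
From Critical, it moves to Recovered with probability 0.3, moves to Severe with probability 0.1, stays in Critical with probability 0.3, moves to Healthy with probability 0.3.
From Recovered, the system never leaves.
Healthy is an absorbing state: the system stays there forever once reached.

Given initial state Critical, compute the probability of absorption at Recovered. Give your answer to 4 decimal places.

0.4894

Let h(s) be the probability of absorption at Recovered starting from transient state s. Then h(Recovered) = 1 and h(Healthy) = 0. By first-step analysis:
h(Severe) = 0.3·h(Severe) + 0.2·h(Critical) + 0.2·1 + 0.3·0
h(Critical) = 0.1·h(Severe) + 0.3·h(Critical) + 0.3·1 + 0.3·0
Solving: h(Severe) = 0.4255, h(Critical) = 0.4894.
Starting from Critical, the probability is 0.4894.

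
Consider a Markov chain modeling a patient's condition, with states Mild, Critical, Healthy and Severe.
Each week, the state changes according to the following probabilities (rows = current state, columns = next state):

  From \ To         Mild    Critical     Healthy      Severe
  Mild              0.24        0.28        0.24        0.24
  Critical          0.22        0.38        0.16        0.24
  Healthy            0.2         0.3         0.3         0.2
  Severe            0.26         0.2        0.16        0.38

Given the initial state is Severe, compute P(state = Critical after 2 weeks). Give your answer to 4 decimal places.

0.2728

Propagate the distribution vector 2 weeks from Severe.
After 0 weeks: (0.0000, 0.0000, 0.0000, 1.0000)
After 1 week: (0.2600, 0.2000, 0.1600, 0.3800)
After 2 weeks: (0.2372, 0.2728, 0.2032, 0.2868)
P(in Critical after 2 weeks) = 0.2728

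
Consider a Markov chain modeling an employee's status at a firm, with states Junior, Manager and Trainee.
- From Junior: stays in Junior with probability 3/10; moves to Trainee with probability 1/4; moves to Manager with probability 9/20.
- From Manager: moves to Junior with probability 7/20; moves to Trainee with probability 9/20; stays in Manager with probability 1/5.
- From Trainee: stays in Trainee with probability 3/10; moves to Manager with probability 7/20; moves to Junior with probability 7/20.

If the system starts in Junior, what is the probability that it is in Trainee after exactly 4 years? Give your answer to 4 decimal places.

Propagate the distribution vector 4 years from Junior.
After 0 years: (1.0000, 0.0000, 0.0000)
After 1 year: (0.3000, 0.4500, 0.2500)
After 2 years: (0.3350, 0.3125, 0.3525)
After 3 years: (0.3333, 0.3366, 0.3301)
After 4 years: (0.3333, 0.3328, 0.3338)
P(in Trainee after 4 years) = 0.3338

0.3338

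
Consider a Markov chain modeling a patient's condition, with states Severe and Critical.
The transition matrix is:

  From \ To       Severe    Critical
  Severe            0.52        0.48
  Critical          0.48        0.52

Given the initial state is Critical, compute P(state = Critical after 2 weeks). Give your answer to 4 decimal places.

0.5008

Sum over the intermediate state after 1 week:
P = P(Critical→Severe)·P(Severe→Critical) + P(Critical→Critical)·P(Critical→Critical)
  = 0.48×0.48 + 0.52×0.52
  = 0.2304 + 0.2704 = 0.5008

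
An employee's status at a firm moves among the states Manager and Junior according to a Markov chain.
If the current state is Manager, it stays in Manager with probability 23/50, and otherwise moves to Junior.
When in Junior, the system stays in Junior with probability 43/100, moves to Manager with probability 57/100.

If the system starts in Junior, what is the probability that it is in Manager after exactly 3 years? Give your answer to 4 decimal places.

Propagate the distribution vector 3 years from Junior.
After 0 years: (0.0000, 1.0000)
After 1 year: (0.5700, 0.4300)
After 2 years: (0.5073, 0.4927)
After 3 years: (0.5142, 0.4858)
P(in Manager after 3 years) = 0.5142

0.5142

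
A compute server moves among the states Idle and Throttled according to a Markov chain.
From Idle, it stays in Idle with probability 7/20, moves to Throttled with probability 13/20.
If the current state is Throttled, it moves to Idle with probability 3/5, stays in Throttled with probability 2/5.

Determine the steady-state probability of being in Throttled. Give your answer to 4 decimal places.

0.5200

Let the stationary distribution be π with π = πP and π_1 + π_2 = 1.
π_1 = 0.35·π_1 + 0.6·π_2
Solving with the normalization constraint gives π = (0.4800, 0.5200).
So the stationary probability of Throttled is 0.5200.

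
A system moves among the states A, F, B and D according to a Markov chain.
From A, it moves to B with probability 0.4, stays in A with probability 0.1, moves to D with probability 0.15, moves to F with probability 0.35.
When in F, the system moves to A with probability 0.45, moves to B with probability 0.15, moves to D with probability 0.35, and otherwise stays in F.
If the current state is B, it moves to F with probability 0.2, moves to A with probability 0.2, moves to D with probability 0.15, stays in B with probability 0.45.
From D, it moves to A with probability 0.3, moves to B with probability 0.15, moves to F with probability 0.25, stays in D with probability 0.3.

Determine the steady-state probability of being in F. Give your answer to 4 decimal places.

0.2166

Let the stationary distribution be π with π = πP and π_1 + π_2 + π_3 + π_4 = 1.
π_1 = 0.1·π_1 + 0.45·π_2 + 0.2·π_3 + 0.3·π_4
π_2 = 0.35·π_1 + 0.05·π_2 + 0.2·π_3 + 0.25·π_4
π_3 = 0.4·π_1 + 0.15·π_2 + 0.45·π_3 + 0.15·π_4
Solving with the normalization constraint gives π = (0.2517, 0.2166, 0.3042, 0.2274).
So the stationary probability of F is 0.2166.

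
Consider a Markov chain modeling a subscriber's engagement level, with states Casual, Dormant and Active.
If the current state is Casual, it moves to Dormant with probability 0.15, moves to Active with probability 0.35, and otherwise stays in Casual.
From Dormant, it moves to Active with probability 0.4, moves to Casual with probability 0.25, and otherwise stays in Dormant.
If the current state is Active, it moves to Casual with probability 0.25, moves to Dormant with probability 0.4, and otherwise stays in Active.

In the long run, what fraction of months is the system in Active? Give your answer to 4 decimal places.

0.3651

Let the stationary distribution be π with π = πP and π_1 + π_2 + π_3 = 1.
π_1 = 0.5·π_1 + 0.25·π_2 + 0.25·π_3
π_2 = 0.15·π_1 + 0.35·π_2 + 0.4·π_3
Solving with the normalization constraint gives π = (0.3333, 0.3016, 0.3651).
So the stationary probability of Active is 0.3651.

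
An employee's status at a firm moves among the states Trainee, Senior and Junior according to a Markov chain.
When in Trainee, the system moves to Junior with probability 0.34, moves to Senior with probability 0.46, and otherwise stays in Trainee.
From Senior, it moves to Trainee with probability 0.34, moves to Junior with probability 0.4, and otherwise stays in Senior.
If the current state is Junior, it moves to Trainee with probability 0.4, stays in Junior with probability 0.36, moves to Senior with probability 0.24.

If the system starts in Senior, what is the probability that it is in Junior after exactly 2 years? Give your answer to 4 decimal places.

Sum over the intermediate state after 1 year:
P = P(Senior→Trainee)·P(Trainee→Junior) + P(Senior→Senior)·P(Senior→Junior) + P(Senior→Junior)·P(Junior→Junior)
  = 0.34×0.34 + 0.26×0.4 + 0.4×0.36
  = 0.1156 + 0.1040 + 0.1440 = 0.3636

0.3636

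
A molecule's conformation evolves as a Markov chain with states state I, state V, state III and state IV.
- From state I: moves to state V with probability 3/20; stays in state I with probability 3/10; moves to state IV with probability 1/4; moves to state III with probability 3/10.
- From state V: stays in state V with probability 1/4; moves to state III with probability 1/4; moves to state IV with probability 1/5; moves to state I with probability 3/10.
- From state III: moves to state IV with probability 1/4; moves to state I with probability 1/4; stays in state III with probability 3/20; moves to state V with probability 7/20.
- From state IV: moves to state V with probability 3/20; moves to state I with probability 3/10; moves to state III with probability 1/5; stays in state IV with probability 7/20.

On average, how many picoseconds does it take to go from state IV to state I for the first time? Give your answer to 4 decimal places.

Let t(s) be the expected number of picoseconds to first reach state I from state s, with t(state I) = 0. Conditioning on the first picosecond:
t(state V) = 1 + 0.25·t(state V) + 0.25·t(state III) + 0.2·t(state IV)
t(state III) = 1 + 0.35·t(state V) + 0.15·t(state III) + 0.25·t(state IV)
t(state IV) = 1 + 0.15·t(state V) + 0.2·t(state III) + 0.35·t(state IV)
Solving: t(state V) = 3.4578, t(state III) = 3.6146, t(state IV) = 3.4486.
Expected picoseconds from state IV to state I: 3.4486.

3.4486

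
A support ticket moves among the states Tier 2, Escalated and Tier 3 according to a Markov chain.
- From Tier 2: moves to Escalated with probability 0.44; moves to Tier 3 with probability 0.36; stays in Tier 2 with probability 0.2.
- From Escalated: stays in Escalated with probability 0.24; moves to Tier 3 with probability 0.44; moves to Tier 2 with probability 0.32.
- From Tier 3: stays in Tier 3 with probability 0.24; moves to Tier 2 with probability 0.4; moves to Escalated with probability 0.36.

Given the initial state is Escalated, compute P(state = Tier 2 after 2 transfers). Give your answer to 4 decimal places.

0.3168

Sum over the intermediate state after 1 transfer:
P = P(Escalated→Tier 2)·P(Tier 2→Tier 2) + P(Escalated→Escalated)·P(Escalated→Tier 2) + P(Escalated→Tier 3)·P(Tier 3→Tier 2)
  = 0.32×0.2 + 0.24×0.32 + 0.44×0.4
  = 0.0640 + 0.0768 + 0.1760 = 0.3168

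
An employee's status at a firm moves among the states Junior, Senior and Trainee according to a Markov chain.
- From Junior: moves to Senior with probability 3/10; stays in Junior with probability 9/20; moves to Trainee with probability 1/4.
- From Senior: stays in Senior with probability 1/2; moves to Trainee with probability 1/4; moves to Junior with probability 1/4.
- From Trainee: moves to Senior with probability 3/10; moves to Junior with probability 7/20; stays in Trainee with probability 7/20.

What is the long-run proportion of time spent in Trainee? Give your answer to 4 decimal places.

0.2778

Let the stationary distribution be π with π = πP and π_1 + π_2 + π_3 = 1.
π_1 = 0.45·π_1 + 0.25·π_2 + 0.35·π_3
π_2 = 0.3·π_1 + 0.5·π_2 + 0.3·π_3
Solving with the normalization constraint gives π = (0.3472, 0.3750, 0.2778).
So the stationary probability of Trainee is 0.2778.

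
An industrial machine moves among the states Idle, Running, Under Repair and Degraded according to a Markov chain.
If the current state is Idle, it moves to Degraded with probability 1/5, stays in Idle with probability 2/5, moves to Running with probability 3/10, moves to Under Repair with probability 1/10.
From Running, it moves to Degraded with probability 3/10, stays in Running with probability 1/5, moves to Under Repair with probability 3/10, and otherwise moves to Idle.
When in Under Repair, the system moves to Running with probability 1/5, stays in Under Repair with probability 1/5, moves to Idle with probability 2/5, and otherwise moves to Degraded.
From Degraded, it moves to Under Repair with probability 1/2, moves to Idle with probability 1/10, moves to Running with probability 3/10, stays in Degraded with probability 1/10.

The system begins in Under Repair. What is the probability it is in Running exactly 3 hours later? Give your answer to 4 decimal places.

0.2500

Propagate the distribution vector 3 hours from Under Repair.
After 0 hours: (0.0000, 0.0000, 1.0000, 0.0000)
After 1 hour: (0.4000, 0.2000, 0.2000, 0.2000)
After 2 hours: (0.3000, 0.2600, 0.2400, 0.2000)
After 3 hours: (0.2880, 0.2500, 0.2560, 0.2060)
P(in Running after 3 hours) = 0.2500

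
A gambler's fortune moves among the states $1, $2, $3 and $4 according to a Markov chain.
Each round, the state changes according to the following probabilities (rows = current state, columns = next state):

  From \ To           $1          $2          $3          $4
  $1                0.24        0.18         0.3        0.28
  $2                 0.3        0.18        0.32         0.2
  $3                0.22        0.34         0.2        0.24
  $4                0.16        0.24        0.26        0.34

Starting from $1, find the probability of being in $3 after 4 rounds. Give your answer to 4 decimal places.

0.2673

Propagate the distribution vector 4 rounds from $1.
After 0 rounds: (1.0000, 0.0000, 0.0000, 0.0000)
After 1 round: (0.2400, 0.1800, 0.3000, 0.2800)
After 2 rounds: (0.2224, 0.2448, 0.2624, 0.2704)
After 3 rounds: (0.2278, 0.2382, 0.2678, 0.2661)
After 4 rounds: (0.2276, 0.2388, 0.2673, 0.2662)
P(in $3 after 4 rounds) = 0.2673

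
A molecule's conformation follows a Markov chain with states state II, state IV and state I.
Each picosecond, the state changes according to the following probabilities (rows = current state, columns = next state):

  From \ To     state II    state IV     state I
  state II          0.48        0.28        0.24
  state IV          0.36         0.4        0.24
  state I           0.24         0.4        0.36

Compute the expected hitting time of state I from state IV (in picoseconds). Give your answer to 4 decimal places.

Let t(s) be the expected number of picoseconds to first reach state I from state s, with t(state I) = 0. Conditioning on the first picosecond:
t(state II) = 1 + 0.48·t(state II) + 0.28·t(state IV)
t(state IV) = 1 + 0.36·t(state II) + 0.4·t(state IV)
Solving: t(state II) = 4.1667, t(state IV) = 4.1667.
Expected picoseconds from state IV to state I: 4.1667.

4.1667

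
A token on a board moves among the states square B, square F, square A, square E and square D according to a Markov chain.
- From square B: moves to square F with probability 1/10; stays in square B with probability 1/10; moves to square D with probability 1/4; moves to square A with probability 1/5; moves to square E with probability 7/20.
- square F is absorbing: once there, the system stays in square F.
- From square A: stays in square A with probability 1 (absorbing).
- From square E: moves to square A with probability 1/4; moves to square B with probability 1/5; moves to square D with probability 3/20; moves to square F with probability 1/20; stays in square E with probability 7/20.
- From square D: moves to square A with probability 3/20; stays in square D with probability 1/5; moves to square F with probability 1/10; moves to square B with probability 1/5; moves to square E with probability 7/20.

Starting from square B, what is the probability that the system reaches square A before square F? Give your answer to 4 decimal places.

0.7153

Let h(s) be the probability of absorption at square A starting from transient state s. Then h(square A) = 1 and h(square F) = 0. By first-step analysis:
h(square B) = 0.1·h(square B) + 0.1·0 + 0.2·1 + 0.35·h(square E) + 0.25·h(square D)
h(square E) = 0.2·h(square B) + 0.05·0 + 0.25·1 + 0.35·h(square E) + 0.15·h(square D)
h(square D) = 0.2·h(square B) + 0.1·0 + 0.15·1 + 0.35·h(square E) + 0.2·h(square D)
Solving: h(square B) = 0.7153, h(square E) = 0.7666, h(square D) = 0.7017.
Starting from square B, the probability is 0.7153.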